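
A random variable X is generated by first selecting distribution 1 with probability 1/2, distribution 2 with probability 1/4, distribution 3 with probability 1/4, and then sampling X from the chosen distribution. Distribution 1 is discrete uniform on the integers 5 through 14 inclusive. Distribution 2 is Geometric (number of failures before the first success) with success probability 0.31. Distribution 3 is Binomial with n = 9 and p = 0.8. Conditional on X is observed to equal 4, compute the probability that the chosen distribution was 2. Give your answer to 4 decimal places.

0.8097

Likelihoods P(X=4 | ·): 1: 0; 2: 0.0702681; 3: 0.0165151.
Posterior ∝ prior × likelihood. Numerator for 2: 0.25·0.0702681 = 0.017567.
Normalizing constant: 0.5·0 + 0.25·0.0702681 + 0.25·0.0165151 = 0.0216958.
P(2 | observation) = 0.017567 / 0.0216958 = 0.809697.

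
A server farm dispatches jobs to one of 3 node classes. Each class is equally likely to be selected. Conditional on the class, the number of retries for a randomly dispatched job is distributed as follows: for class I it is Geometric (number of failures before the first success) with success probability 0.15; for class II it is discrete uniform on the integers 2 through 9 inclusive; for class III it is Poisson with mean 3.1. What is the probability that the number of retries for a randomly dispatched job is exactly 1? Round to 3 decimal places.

Conditional on each class, P(X = 1): I: 0.1275; II: 0; III: 0.139653.
By total probability, P(X = 1) = 0.333333·0.1275 + 0.333333·0 + 0.333333·0.139653 = 0.0890508.

0.089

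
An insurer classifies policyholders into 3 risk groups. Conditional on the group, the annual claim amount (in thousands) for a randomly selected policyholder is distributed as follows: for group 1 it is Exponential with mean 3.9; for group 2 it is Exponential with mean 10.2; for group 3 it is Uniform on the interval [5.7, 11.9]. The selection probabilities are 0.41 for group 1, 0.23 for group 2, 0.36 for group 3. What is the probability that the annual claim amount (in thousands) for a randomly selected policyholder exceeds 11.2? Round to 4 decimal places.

0.1406

Conditional on each group, P(X > 11.2): 1: 0.0565973; 2: 0.333524; 3: 0.112903.
By total probability, P(X > 11.2) = 0.41·0.0565973 + 0.23·0.333524 + 0.36·0.112903 = 0.140561.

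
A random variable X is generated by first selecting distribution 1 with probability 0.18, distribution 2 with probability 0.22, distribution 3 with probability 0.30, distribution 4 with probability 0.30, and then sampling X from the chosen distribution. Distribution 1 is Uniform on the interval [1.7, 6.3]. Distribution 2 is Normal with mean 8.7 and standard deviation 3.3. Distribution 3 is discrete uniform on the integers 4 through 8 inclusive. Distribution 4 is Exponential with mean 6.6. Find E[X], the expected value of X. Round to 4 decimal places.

Component means — 1: 4; 2: 8.7; 3: 6; 4: 6.6.
E[X] = 0.18·4 + 0.22·8.7 + 0.3·6 + 0.3·6.6 = 6.414.

6.4140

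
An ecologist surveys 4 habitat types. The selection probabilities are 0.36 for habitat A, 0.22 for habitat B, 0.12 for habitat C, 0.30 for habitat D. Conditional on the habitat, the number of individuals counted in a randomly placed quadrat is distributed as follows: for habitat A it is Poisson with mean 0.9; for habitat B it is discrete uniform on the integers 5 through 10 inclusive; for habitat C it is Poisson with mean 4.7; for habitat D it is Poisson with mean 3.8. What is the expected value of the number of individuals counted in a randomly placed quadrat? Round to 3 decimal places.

Component means — A: 0.9; B: 7.5; C: 4.7; D: 3.8.
E[X] = 0.36·0.9 + 0.22·7.5 + 0.12·4.7 + 0.3·3.8 = 3.678.

3.678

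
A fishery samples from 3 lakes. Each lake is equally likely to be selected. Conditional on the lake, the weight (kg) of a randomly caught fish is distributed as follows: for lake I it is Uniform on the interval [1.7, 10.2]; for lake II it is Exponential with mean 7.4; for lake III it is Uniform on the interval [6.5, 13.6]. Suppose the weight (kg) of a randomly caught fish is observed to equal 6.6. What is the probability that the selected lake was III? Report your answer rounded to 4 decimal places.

Likelihoods f(6.6 | ·): I: 0.117647; II: 0.0553891; III: 0.140845.
Posterior ∝ prior × likelihood. Numerator for III: 0.333333·0.140845 = 0.0469484.
Normalizing constant: 0.333333·0.117647 + 0.333333·0.0553891 + 0.333333·0.140845 = 0.104627.
P(III | observation) = 0.0469484 / 0.104627 = 0.448721.

0.4487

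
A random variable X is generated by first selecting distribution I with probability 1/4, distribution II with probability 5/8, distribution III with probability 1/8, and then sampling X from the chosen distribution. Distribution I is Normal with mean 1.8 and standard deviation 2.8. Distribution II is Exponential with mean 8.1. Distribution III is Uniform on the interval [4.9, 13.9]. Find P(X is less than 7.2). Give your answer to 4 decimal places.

0.6433

Conditional on each component, P(X < 7.2): I: 0.973108; II: 0.588888; III: 0.255556.
By total probability, P(X < 7.2) = 0.25·0.973108 + 0.625·0.588888 + 0.125·0.255556 = 0.643276.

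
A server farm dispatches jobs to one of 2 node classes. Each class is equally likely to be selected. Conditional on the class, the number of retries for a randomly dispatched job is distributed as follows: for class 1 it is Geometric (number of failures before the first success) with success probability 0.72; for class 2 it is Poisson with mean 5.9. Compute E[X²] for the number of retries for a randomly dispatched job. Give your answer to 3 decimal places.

For each component E[X²] = Var + (mean)², giving 1: 0.691358; 2: 40.71.
Overall E[X²] = 0.5·0.691358 + 0.5·40.71 = 20.7007.

20.701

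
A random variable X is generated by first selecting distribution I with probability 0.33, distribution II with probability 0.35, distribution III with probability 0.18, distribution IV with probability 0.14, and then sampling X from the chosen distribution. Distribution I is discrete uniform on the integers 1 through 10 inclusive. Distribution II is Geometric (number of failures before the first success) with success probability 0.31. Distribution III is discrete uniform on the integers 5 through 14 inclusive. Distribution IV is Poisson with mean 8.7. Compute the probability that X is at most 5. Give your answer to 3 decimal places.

0.514

Conditional on each component, P(X ≤ 5): I: 0.5; II: 0.892082; III: 0.1; IV: 0.13516.
By total probability, P(X ≤ 5) = 0.33·0.5 + 0.35·0.892082 + 0.18·0.1 + 0.14·0.13516 = 0.514151.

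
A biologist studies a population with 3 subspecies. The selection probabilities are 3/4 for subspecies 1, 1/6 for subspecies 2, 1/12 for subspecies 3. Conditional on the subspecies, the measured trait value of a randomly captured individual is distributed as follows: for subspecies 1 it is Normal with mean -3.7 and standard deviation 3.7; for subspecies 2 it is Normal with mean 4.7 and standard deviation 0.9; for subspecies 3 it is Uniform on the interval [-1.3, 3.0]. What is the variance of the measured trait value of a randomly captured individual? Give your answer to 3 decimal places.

Per component, 1: μ=-3.7, E[X²]=27.38; 2: μ=4.7, E[X²]=22.9; 3: μ=0.85, E[X²]=2.26333.
E[X] = 0.75·-3.7 + 0.166667·4.7 + 0.0833333·0.85 = -1.92083.
E[X²] = 0.75·27.38 + 0.166667·22.9 + 0.0833333·2.26333 = 24.5403.
Var(X) = E[X²] − (E[X])² = 24.5403 − 3.6896 = 20.8507.

20.851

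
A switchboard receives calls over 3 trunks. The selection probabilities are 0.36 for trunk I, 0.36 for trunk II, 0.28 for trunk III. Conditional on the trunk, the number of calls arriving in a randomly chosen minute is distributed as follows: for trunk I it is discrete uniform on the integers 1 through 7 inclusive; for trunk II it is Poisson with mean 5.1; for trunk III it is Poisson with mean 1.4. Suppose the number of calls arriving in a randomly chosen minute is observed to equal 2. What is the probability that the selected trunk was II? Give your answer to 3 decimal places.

Likelihoods P(X=2 | ·): I: 0.142857; II: 0.0792882; III: 0.241665.
Posterior ∝ prior × likelihood. Numerator for II: 0.36·0.0792882 = 0.0285437.
Normalizing constant: 0.36·0.142857 + 0.36·0.0792882 + 0.28·0.241665 = 0.147639.
P(II | observation) = 0.0285437 / 0.147639 = 0.193335.

0.193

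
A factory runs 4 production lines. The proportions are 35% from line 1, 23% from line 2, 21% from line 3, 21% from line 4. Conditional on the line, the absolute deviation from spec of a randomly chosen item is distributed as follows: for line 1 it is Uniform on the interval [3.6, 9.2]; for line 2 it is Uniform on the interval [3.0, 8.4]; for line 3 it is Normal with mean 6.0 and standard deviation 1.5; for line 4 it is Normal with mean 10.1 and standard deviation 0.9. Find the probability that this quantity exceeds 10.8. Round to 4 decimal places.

Conditional on each line, P(X > 10.8): 1: 0; 2: 0; 3: 0.000687138; 4: 0.21835.
By total probability, P(X > 10.8) = 0.35·0 + 0.23·0 + 0.21·0.000687138 + 0.21·0.21835 = 0.0459978.

0.0460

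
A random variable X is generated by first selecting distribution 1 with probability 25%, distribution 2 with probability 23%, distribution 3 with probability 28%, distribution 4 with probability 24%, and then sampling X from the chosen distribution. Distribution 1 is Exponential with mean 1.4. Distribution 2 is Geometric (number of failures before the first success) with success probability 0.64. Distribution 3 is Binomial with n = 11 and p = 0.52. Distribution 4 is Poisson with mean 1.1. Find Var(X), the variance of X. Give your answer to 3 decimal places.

6.240

Per component, 1: μ=1.4, E[X²]=3.92; 2: μ=0.5625, E[X²]=1.19531; 3: μ=5.72, E[X²]=35.464; 4: μ=1.1, E[X²]=2.31.
E[X] = 0.25·1.4 + 0.23·0.5625 + 0.28·5.72 + 0.24·1.1 = 2.34498.
E[X²] = 0.25·3.92 + 0.23·1.19531 + 0.28·35.464 + 0.24·2.31 = 11.7392.
Var(X) = E[X²] − (E[X])² = 11.7392 − 5.49891 = 6.24033.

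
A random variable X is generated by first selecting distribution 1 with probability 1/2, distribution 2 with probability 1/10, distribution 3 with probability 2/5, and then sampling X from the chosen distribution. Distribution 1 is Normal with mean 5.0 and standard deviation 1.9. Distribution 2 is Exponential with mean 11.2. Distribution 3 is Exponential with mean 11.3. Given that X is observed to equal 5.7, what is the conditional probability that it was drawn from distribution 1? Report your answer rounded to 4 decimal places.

Likelihoods f(5.7 | ·): 1: 0.196192; 2: 0.0536732; 3: 0.0534383.
Posterior ∝ prior × likelihood. Numerator for 1: 0.5·0.196192 = 0.0980962.
Normalizing constant: 0.5·0.196192 + 0.1·0.0536732 + 0.4·0.0534383 = 0.124839.
P(1 | observation) = 0.0980962 / 0.124839 = 0.785783.

0.7858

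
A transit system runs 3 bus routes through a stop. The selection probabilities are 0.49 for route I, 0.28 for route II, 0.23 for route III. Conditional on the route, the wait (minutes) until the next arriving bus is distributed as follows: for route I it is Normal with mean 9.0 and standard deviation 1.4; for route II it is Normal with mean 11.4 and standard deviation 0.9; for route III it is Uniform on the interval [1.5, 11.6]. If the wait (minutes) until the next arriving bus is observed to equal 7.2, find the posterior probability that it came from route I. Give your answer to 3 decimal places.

Likelihoods f(7.2 | ·): I: 0.124688; II: 8.27338e-06; III: 0.0990099.
Posterior ∝ prior × likelihood. Numerator for I: 0.49·0.124688 = 0.0610971.
Normalizing constant: 0.49·0.124688 + 0.28·8.27338e-06 + 0.23·0.0990099 = 0.0838717.
P(I | observation) = 0.0610971 / 0.0838717 = 0.728459.

0.728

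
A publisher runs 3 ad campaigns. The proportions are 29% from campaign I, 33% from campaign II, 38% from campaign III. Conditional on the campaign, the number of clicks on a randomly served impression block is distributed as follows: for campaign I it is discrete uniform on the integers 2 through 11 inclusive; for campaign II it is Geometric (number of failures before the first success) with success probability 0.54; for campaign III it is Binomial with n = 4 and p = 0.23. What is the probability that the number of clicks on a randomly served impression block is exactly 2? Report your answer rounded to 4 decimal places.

0.1382

Conditional on each campaign, P(X = 2): I: 0.1; II: 0.114264; III: 0.188186.
By total probability, P(X = 2) = 0.29·0.1 + 0.33·0.114264 + 0.38·0.188186 = 0.138218.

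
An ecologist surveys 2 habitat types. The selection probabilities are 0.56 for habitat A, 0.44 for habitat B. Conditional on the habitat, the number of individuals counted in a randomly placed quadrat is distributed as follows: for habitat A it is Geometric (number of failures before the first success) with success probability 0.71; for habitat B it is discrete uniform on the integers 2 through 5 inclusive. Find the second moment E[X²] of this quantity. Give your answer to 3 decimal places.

6.356

For each component E[X²] = Var + (mean)², giving A: 0.742115; B: 13.5.
Overall E[X²] = 0.56·0.742115 + 0.44·13.5 = 6.35558.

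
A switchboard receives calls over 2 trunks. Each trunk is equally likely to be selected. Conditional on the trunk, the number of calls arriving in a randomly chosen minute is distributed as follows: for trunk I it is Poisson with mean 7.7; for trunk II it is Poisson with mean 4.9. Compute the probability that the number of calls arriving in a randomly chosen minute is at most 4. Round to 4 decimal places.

0.2882

Conditional on each trunk, P(X ≤ 4): I: 0.118145; II: 0.458212.
By total probability, P(X ≤ 4) = 0.5·0.118145 + 0.5·0.458212 = 0.288178.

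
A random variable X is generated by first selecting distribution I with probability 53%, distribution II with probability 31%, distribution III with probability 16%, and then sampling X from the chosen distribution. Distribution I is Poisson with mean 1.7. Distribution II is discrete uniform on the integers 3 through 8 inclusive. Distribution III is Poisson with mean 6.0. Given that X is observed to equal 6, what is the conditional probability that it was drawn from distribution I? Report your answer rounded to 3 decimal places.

Likelihoods P(X=6 | ·): I: 0.00612436; II: 0.166667; III: 0.160623.
Posterior ∝ prior × likelihood. Numerator for I: 0.53·0.00612436 = 0.00324591.
Normalizing constant: 0.53·0.00612436 + 0.31·0.166667 + 0.16·0.160623 = 0.0806123.
P(I | observation) = 0.00324591 / 0.0806123 = 0.0402657.

0.040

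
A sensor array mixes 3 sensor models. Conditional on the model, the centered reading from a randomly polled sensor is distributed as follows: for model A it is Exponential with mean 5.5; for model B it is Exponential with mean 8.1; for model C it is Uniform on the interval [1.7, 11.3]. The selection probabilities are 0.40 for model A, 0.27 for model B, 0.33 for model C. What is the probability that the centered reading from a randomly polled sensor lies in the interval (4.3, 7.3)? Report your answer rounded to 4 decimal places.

Conditional on each model, P(4.3 < X < 7.3): A: 0.192374; B: 0.182028; C: 0.3125.
By total probability, P(4.3 < X < 7.3) = 0.4·0.192374 + 0.27·0.182028 + 0.33·0.3125 = 0.229222.

0.2292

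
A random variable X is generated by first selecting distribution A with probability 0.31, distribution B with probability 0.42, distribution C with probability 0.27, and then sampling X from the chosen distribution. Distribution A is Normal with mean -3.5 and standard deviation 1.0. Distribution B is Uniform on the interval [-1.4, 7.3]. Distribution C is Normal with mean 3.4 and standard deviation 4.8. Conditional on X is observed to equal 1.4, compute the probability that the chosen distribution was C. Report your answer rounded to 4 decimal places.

0.2988

Likelihoods f(1.4 | ·): A: 2.43896e-06; B: 0.114943; C: 0.0762026.
Posterior ∝ prior × likelihood. Numerator for C: 0.27·0.0762026 = 0.0205747.
Normalizing constant: 0.31·2.43896e-06 + 0.42·0.114943 + 0.27·0.0762026 = 0.0688513.
P(C | observation) = 0.0205747 / 0.0688513 = 0.298828.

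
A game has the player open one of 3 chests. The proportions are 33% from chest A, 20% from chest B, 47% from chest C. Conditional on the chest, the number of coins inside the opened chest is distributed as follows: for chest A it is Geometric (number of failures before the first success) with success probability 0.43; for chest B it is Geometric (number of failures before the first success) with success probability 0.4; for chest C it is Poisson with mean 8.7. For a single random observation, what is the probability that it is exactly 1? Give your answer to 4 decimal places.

0.1296

Conditional on each chest, P(X = 1): A: 0.2451; B: 0.24; C: 0.0014493.
By total probability, P(X = 1) = 0.33·0.2451 + 0.2·0.24 + 0.47·0.0014493 = 0.129564.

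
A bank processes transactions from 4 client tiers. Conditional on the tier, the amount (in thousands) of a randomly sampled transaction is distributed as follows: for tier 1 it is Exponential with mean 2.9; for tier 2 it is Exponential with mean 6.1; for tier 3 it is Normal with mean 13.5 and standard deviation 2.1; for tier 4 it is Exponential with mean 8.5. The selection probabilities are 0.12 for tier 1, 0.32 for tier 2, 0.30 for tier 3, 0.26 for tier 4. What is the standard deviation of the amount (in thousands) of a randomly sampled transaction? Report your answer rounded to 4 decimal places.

Per component, 1: μ=2.9, E[X²]=16.82; 2: μ=6.1, E[X²]=74.42; 3: μ=13.5, E[X²]=186.66; 4: μ=8.5, E[X²]=144.5.
E[X] = 0.12·2.9 + 0.32·6.1 + 0.3·13.5 + 0.26·8.5 = 8.56.
E[X²] = 0.12·16.82 + 0.32·74.42 + 0.3·186.66 + 0.26·144.5 = 119.401.
Var(X) = E[X²] − (E[X])² = 119.401 − 73.2736 = 46.1272.
SD(X) = √46.1272 = 6.7917.

6.7917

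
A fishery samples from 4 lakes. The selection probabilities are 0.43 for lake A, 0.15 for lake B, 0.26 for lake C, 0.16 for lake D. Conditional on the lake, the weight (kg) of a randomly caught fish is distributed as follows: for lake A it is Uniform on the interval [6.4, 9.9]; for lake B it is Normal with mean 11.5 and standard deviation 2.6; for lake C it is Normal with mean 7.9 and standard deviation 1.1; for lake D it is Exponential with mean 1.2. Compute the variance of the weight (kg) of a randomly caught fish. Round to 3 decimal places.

10.971

Per component, A: μ=8.15, E[X²]=67.4433; B: μ=11.5, E[X²]=139.01; C: μ=7.9, E[X²]=63.62; D: μ=1.2, E[X²]=2.88.
E[X] = 0.43·8.15 + 0.15·11.5 + 0.26·7.9 + 0.16·1.2 = 7.4755.
E[X²] = 0.43·67.4433 + 0.15·139.01 + 0.26·63.62 + 0.16·2.88 = 66.8541.
Var(X) = E[X²] − (E[X])² = 66.8541 − 55.8831 = 10.971.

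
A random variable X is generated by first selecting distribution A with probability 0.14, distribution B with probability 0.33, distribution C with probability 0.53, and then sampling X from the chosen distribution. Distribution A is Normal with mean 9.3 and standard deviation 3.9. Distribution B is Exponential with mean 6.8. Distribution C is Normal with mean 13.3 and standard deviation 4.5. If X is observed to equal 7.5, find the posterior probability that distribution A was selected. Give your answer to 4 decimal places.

Likelihoods f(7.5 | ·): A: 0.0919579; B: 0.0488079; C: 0.0386336.
Posterior ∝ prior × likelihood. Numerator for A: 0.14·0.0919579 = 0.0128741.
Normalizing constant: 0.14·0.0919579 + 0.33·0.0488079 + 0.53·0.0386336 = 0.0494565.
P(A | observation) = 0.0128741 / 0.0494565 = 0.260312.

0.2603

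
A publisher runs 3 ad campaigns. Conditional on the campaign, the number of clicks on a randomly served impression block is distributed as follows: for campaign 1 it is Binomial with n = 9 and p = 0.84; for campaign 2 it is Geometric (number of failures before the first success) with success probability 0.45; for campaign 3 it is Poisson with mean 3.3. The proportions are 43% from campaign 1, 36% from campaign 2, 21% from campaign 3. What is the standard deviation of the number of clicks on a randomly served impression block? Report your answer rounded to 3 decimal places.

Per component, 1: μ=7.56, E[X²]=58.3632; 2: μ=1.22222, E[X²]=4.20988; 3: μ=3.3, E[X²]=14.19.
E[X] = 0.43·7.56 + 0.36·1.22222 + 0.21·3.3 = 4.3838.
E[X²] = 0.43·58.3632 + 0.36·4.20988 + 0.21·14.19 = 29.5916.
Var(X) = E[X²] − (E[X])² = 29.5916 − 19.2177 = 10.3739.
SD(X) = √10.3739 = 3.22086.

3.221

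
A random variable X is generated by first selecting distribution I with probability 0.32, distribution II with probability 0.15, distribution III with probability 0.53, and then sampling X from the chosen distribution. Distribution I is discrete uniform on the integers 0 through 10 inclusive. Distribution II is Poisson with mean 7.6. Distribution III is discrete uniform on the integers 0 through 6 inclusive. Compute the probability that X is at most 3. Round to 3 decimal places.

0.428

Conditional on each component, P(X ≤ 3): I: 0.363636; II: 0.0553713; III: 0.571429.
By total probability, P(X ≤ 3) = 0.32·0.363636 + 0.15·0.0553713 + 0.53·0.571429 = 0.427526.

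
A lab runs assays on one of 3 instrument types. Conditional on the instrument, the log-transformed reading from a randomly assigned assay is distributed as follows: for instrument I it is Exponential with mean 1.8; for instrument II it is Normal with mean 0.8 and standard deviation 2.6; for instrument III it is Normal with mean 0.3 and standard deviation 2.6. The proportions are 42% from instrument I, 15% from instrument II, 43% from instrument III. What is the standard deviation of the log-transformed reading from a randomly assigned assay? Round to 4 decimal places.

2.4015

Per component, I: μ=1.8, E[X²]=6.48; II: μ=0.8, E[X²]=7.4; III: μ=0.3, E[X²]=6.85.
E[X] = 0.42·1.8 + 0.15·0.8 + 0.43·0.3 = 1.005.
E[X²] = 0.42·6.48 + 0.15·7.4 + 0.43·6.85 = 6.7771.
Var(X) = E[X²] − (E[X])² = 6.7771 − 1.01002 = 5.76708.
SD(X) = √5.76708 = 2.40147.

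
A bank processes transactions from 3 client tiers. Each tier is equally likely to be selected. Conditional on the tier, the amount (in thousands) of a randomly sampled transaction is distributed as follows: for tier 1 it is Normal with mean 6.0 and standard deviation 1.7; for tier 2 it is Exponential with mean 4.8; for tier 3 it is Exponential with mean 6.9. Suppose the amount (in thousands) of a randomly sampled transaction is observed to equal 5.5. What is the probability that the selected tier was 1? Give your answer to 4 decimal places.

0.6308

Likelihoods f(5.5 | ·): 1: 0.224738; 2: 0.0662414; 3: 0.0653092.
Posterior ∝ prior × likelihood. Numerator for 1: 0.333333·0.224738 = 0.0749127.
Normalizing constant: 0.333333·0.224738 + 0.333333·0.0662414 + 0.333333·0.0653092 = 0.118763.
P(1 | observation) = 0.0749127 / 0.118763 = 0.630775.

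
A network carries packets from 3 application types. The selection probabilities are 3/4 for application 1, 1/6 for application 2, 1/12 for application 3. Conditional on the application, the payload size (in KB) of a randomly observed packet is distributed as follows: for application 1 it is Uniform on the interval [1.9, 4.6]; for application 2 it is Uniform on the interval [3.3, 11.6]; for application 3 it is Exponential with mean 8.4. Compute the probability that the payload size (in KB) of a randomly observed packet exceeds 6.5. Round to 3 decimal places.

0.141

Conditional on each application, P(X > 6.5): 1: 0; 2: 0.614458; 3: 0.461253.
By total probability, P(X > 6.5) = 0.75·0 + 0.166667·0.614458 + 0.0833333·0.461253 = 0.140847.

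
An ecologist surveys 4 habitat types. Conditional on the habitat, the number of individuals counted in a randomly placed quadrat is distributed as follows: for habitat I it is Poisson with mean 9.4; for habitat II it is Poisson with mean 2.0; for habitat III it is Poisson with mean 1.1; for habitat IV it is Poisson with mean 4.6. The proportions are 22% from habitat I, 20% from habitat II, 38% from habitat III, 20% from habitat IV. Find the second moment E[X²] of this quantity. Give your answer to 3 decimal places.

For each component E[X²] = Var + (mean)², giving I: 97.76; II: 6; III: 2.31; IV: 25.76.
Overall E[X²] = 0.22·97.76 + 0.2·6 + 0.38·2.31 + 0.2·25.76 = 28.737.

28.737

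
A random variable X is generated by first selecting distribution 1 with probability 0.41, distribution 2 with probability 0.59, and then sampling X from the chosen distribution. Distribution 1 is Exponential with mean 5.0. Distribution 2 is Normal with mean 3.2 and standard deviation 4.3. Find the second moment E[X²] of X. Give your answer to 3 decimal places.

37.451

For each component E[X²] = Var + (mean)², giving 1: 50; 2: 28.73.
Overall E[X²] = 0.41·50 + 0.59·28.73 = 37.4507.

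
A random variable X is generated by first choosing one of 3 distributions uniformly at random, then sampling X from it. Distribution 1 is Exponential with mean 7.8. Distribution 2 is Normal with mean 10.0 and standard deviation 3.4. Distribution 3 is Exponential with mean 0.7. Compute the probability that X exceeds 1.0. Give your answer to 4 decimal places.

0.7051

Conditional on each component, P(X > 1.0): 1: 0.879673; 2: 0.99594; 3: 0.239651.
By total probability, P(X > 1.0) = 0.333333·0.879673 + 0.333333·0.99594 + 0.333333·0.239651 = 0.705088.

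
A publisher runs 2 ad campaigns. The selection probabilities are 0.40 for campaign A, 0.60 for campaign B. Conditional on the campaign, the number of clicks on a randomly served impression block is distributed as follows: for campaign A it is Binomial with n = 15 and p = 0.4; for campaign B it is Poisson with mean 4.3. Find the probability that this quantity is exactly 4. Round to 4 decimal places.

0.1667

Conditional on each campaign, P(X = 4): A: 0.126776; B: 0.193284.
By total probability, P(X = 4) = 0.4·0.126776 + 0.6·0.193284 = 0.166681.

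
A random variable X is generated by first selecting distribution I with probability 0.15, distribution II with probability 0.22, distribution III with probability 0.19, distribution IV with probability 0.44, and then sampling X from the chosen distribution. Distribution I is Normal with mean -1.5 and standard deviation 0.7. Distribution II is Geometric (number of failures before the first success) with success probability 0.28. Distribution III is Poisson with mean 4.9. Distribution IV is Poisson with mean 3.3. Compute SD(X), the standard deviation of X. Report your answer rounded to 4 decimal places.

2.8643

Per component, I: μ=-1.5, E[X²]=2.74; II: μ=2.57143, E[X²]=15.7959; III: μ=4.9, E[X²]=28.91; IV: μ=3.3, E[X²]=14.19.
E[X] = 0.15·-1.5 + 0.22·2.57143 + 0.19·4.9 + 0.44·3.3 = 2.72371.
E[X²] = 0.15·2.74 + 0.22·15.7959 + 0.19·28.91 + 0.44·14.19 = 15.6226.
Var(X) = E[X²] − (E[X])² = 15.6226 − 7.41862 = 8.20398.
SD(X) = √8.20398 = 2.86426.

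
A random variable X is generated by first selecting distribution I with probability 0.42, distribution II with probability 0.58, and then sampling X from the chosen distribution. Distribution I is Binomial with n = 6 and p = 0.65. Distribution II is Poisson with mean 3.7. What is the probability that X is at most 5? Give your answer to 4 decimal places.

Conditional on each component, P(X ≤ 5): I: 0.924581; II: 0.830088.
By total probability, P(X ≤ 5) = 0.42·0.924581 + 0.58·0.830088 = 0.869775.

0.8698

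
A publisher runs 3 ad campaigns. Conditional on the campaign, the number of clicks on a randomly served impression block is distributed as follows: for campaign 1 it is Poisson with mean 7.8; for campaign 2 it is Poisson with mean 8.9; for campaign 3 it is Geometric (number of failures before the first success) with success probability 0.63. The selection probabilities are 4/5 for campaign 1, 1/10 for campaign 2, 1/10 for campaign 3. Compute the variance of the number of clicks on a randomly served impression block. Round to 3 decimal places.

12.173

Per component, 1: μ=7.8, E[X²]=68.64; 2: μ=8.9, E[X²]=88.11; 3: μ=0.587302, E[X²]=1.27715.
E[X] = 0.8·7.8 + 0.1·8.9 + 0.1·0.587302 = 7.18873.
E[X²] = 0.8·68.64 + 0.1·88.11 + 0.1·1.27715 = 63.8507.
Var(X) = E[X²] − (E[X])² = 63.8507 − 51.6778 = 12.1729.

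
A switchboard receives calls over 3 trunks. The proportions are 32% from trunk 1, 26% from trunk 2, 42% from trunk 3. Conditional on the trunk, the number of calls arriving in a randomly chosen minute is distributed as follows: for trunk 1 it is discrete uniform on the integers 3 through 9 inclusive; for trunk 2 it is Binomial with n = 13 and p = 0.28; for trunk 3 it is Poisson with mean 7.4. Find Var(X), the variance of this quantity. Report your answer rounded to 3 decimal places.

Per component, 1: μ=6, E[X²]=40; 2: μ=3.64, E[X²]=15.8704; 3: μ=7.4, E[X²]=62.16.
E[X] = 0.32·6 + 0.26·3.64 + 0.42·7.4 = 5.9744.
E[X²] = 0.32·40 + 0.26·15.8704 + 0.42·62.16 = 43.0335.
Var(X) = E[X²] − (E[X])² = 43.0335 − 35.6935 = 7.34005.

7.340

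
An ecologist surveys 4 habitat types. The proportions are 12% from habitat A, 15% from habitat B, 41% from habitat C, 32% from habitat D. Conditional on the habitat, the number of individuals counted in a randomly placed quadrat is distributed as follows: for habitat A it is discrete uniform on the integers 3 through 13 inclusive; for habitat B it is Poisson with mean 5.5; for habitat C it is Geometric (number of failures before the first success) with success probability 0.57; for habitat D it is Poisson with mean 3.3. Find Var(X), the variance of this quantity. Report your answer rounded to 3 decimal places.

9.635

Per component, A: μ=8, E[X²]=74; B: μ=5.5, E[X²]=35.75; C: μ=0.754386, E[X²]=1.89258; D: μ=3.3, E[X²]=14.19.
E[X] = 0.12·8 + 0.15·5.5 + 0.41·0.754386 + 0.32·3.3 = 3.1503.
E[X²] = 0.12·74 + 0.15·35.75 + 0.41·1.89258 + 0.32·14.19 = 19.5593.
Var(X) = E[X²] − (E[X])² = 19.5593 − 9.92438 = 9.63488.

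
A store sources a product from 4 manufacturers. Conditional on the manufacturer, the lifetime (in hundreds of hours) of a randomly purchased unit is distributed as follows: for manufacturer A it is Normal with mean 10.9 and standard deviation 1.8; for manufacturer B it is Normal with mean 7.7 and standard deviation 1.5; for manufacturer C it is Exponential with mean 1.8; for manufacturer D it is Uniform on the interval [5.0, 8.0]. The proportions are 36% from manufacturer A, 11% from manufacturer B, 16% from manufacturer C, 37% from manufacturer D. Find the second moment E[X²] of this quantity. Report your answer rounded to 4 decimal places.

67.6542

For each component E[X²] = Var + (mean)², giving A: 122.05; B: 61.54; C: 6.48; D: 43.
Overall E[X²] = 0.36·122.05 + 0.11·61.54 + 0.16·6.48 + 0.37·43 = 67.6542.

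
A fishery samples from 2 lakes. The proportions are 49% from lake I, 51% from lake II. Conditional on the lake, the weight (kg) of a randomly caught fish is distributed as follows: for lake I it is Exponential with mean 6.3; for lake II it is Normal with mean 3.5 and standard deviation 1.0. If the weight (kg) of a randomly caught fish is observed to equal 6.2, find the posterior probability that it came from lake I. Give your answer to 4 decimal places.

0.8454

Likelihoods f(6.2 | ·): I: 0.0593278; II: 0.0104209.
Posterior ∝ prior × likelihood. Numerator for I: 0.49·0.0593278 = 0.0290706.
Normalizing constant: 0.49·0.0593278 + 0.51·0.0104209 = 0.0343853.
P(I | observation) = 0.0290706 / 0.0343853 = 0.845438.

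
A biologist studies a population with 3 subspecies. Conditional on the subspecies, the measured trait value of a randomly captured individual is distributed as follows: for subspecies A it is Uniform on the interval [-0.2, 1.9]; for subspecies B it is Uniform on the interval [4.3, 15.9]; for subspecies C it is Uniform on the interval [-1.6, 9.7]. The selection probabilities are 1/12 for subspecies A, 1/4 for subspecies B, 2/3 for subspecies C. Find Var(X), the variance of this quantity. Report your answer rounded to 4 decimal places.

Per component, A: μ=0.85, E[X²]=1.09; B: μ=10.1, E[X²]=113.223; C: μ=4.05, E[X²]=27.0433.
E[X] = 0.0833333·0.85 + 0.25·10.1 + 0.666667·4.05 = 5.29583.
E[X²] = 0.0833333·1.09 + 0.25·113.223 + 0.666667·27.0433 = 46.4256.
Var(X) = E[X²] − (E[X])² = 46.4256 − 28.0459 = 18.3797.

18.3797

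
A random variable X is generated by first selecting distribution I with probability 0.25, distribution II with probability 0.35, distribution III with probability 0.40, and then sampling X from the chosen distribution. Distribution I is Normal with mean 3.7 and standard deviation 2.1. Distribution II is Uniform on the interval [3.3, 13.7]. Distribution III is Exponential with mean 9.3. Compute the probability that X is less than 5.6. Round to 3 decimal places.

0.463

Conditional on each component, P(X < 5.6): I: 0.817204; II: 0.221154; III: 0.452367.
By total probability, P(X < 5.6) = 0.25·0.817204 + 0.35·0.221154 + 0.4·0.452367 = 0.462652.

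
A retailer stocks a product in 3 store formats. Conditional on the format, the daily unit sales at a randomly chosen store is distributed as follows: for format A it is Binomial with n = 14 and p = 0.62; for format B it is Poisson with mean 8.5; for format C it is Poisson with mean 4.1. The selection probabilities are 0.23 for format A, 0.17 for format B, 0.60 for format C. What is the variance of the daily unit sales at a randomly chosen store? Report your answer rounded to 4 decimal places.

Per component, A: μ=8.68, E[X²]=78.6408; B: μ=8.5, E[X²]=80.75; C: μ=4.1, E[X²]=20.91.
E[X] = 0.23·8.68 + 0.17·8.5 + 0.6·4.1 = 5.9014.
E[X²] = 0.23·78.6408 + 0.17·80.75 + 0.6·20.91 = 44.3609.
Var(X) = E[X²] − (E[X])² = 44.3609 − 34.8265 = 9.53436.

9.5344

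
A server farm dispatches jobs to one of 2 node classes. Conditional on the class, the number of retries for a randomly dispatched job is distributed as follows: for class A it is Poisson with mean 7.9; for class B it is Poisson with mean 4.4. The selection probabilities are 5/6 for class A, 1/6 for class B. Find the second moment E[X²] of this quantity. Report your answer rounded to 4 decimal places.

For each component E[X²] = Var + (mean)², giving A: 70.31; B: 23.76.
Overall E[X²] = 0.833333·70.31 + 0.166667·23.76 = 62.5517.

62.5517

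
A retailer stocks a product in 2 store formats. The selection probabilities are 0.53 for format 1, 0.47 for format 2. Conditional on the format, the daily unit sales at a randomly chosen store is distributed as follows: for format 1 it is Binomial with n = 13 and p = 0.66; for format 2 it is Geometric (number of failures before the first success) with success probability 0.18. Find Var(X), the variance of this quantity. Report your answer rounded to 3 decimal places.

17.476

Per component, 1: μ=8.58, E[X²]=76.5336; 2: μ=4.55556, E[X²]=46.0617.
E[X] = 0.53·8.58 + 0.47·4.55556 = 6.68851.
E[X²] = 0.53·76.5336 + 0.47·46.0617 = 62.2118.
Var(X) = E[X²] − (E[X])² = 62.2118 − 44.7362 = 17.4756.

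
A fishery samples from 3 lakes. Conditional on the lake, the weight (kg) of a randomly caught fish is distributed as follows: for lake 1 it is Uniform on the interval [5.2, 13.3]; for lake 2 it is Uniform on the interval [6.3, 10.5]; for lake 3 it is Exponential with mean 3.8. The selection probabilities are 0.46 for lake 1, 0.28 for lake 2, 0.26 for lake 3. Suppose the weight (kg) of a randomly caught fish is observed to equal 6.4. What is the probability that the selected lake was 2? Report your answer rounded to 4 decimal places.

0.4896

Likelihoods f(6.4 | ·): 1: 0.123457; 2: 0.238095; 3: 0.0488397.
Posterior ∝ prior × likelihood. Numerator for 2: 0.28·0.238095 = 0.0666667.
Normalizing constant: 0.46·0.123457 + 0.28·0.238095 + 0.26·0.0488397 = 0.136155.
P(2 | observation) = 0.0666667 / 0.136155 = 0.489638.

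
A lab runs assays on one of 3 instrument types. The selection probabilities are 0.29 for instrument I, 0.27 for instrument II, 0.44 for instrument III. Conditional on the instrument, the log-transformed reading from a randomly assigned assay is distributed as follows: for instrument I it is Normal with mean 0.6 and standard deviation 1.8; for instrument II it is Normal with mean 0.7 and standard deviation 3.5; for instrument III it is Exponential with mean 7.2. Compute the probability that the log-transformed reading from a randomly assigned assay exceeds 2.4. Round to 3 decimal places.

Conditional on each instrument, P(X > 2.4): I: 0.158655; II: 0.313585; III: 0.716531.
By total probability, P(X > 2.4) = 0.29·0.158655 + 0.27·0.313585 + 0.44·0.716531 = 0.445952.

0.446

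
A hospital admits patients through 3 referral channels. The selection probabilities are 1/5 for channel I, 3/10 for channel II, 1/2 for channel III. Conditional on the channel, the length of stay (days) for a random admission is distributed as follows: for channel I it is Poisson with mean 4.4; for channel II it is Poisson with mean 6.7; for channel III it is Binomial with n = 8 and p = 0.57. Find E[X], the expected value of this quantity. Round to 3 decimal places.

5.170

Component means — I: 4.4; II: 6.7; III: 4.56.
E[X] = 0.2·4.4 + 0.3·6.7 + 0.5·4.56 = 5.17.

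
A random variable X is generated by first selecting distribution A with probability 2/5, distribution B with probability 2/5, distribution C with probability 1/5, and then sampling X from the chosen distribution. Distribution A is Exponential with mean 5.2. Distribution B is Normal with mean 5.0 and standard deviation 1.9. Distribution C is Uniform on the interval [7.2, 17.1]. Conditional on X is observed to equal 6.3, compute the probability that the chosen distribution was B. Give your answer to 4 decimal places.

Likelihoods f(6.3 | ·): A: 0.0572575; B: 0.16615; C: 0.
Posterior ∝ prior × likelihood. Numerator for B: 0.4·0.16615 = 0.06646.
Normalizing constant: 0.4·0.0572575 + 0.4·0.16615 + 0.2·0 = 0.089363.
P(B | observation) = 0.06646 / 0.089363 = 0.743708.

0.7437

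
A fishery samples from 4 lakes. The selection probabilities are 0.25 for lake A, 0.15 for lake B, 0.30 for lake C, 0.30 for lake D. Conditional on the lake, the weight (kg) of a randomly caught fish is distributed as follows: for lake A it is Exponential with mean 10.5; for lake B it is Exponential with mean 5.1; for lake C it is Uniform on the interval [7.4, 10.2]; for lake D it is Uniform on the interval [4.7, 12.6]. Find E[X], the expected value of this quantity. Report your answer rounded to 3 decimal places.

Component means — A: 10.5; B: 5.1; C: 8.8; D: 8.65.
E[X] = 0.25·10.5 + 0.15·5.1 + 0.3·8.8 + 0.3·8.65 = 8.625.

8.625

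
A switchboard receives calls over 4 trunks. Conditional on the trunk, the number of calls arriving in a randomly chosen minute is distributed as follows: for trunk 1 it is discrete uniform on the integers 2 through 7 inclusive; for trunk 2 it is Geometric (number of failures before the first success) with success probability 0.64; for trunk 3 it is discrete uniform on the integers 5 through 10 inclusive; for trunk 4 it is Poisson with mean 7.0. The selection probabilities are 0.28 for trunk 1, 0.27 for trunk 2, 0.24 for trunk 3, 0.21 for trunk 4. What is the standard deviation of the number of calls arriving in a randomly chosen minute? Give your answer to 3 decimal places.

3.294

Per component, 1: μ=4.5, E[X²]=23.1667; 2: μ=0.5625, E[X²]=1.19531; 3: μ=7.5, E[X²]=59.1667; 4: μ=7, E[X²]=56.
E[X] = 0.28·4.5 + 0.27·0.5625 + 0.24·7.5 + 0.21·7 = 4.68187.
E[X²] = 0.28·23.1667 + 0.27·1.19531 + 0.24·59.1667 + 0.21·56 = 32.7694.
Var(X) = E[X²] − (E[X])² = 32.7694 − 21.92 = 10.8494.
SD(X) = √10.8494 = 3.29385.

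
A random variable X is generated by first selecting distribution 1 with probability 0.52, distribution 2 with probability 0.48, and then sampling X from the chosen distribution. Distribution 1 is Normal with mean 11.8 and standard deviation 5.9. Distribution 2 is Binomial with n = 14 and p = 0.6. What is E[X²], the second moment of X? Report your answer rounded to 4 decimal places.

125.9876

For each component E[X²] = Var + (mean)², giving 1: 174.05; 2: 73.92.
Overall E[X²] = 0.52·174.05 + 0.48·73.92 = 125.988.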